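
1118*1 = 1118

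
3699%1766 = 167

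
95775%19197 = 18987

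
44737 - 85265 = -40528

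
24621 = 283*87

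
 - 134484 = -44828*3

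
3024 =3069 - 45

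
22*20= 440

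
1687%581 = 525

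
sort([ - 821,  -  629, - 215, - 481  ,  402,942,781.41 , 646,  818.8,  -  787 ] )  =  [  -  821,-787,  -  629, - 481, - 215,402, 646,781.41, 818.8, 942]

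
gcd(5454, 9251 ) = 1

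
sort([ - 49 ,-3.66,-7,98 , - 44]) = [ - 49,  -  44, - 7,  -  3.66, 98 ]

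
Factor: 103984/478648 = 194/893 = 2^1*19^( - 1 ) * 47^ (-1 )  *  97^1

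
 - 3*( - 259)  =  777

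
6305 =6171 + 134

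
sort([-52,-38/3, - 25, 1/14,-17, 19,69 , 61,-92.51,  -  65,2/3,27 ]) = [-92.51, - 65,  -  52,-25,-17,  -  38/3, 1/14,2/3,19,27, 61, 69]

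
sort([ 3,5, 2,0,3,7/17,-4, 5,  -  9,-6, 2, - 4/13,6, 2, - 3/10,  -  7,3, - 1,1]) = [ - 9, - 7, -6,  -  4, - 1, - 4/13, - 3/10,0 , 7/17,1,2,2, 2,3, 3,3, 5, 5, 6]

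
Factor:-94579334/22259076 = -2^ ( - 1) *3^(-1) * 7^(  -  1) * 193^(-1 )*421^1*1373^( - 1 )*112327^1=- 47289667/11129538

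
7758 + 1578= 9336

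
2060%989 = 82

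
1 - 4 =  - 3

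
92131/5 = 92131/5 = 18426.20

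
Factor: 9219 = 3^1* 7^1*439^1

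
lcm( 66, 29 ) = 1914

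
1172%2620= 1172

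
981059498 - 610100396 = 370959102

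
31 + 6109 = 6140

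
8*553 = 4424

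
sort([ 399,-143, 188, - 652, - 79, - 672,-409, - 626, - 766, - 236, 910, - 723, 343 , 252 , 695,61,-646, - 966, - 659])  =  [  -  966, - 766, - 723, - 672, - 659, - 652, - 646, - 626, - 409, - 236, - 143, - 79,  61,188,  252, 343, 399, 695, 910 ] 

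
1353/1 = 1353 = 1353.00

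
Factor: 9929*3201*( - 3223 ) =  - 3^1*11^2*97^1*293^1 * 9929^1 = - 102435735567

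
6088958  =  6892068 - 803110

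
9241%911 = 131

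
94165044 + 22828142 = 116993186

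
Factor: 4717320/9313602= 786220/1552267  =  2^2*5^1*19^1*61^( - 1)*2069^1*25447^ (  -  1 ) 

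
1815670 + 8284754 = 10100424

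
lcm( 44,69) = 3036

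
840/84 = 10 = 10.00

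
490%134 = 88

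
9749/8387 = 1+1362/8387=1.16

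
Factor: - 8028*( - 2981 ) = 2^2*3^2 * 11^1 * 223^1*271^1 = 23931468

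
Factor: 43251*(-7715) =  - 333681465=- 3^1*5^1*13^1 * 1109^1*1543^1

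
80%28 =24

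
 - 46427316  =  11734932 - 58162248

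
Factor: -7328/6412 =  - 8/7 = -2^3*7^( - 1 )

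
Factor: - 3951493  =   - 7^1*13^1*173^1*251^1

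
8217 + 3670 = 11887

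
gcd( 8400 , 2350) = 50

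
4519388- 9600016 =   -  5080628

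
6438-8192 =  - 1754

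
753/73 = 753/73 = 10.32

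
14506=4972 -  - 9534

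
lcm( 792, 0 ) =0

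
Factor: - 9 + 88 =79  =  79^1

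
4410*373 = 1644930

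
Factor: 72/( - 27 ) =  - 2^3 * 3^(-1) = - 8/3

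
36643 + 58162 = 94805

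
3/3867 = 1/1289=0.00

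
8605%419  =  225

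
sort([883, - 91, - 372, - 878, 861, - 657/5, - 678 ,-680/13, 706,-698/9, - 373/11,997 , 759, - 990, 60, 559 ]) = [ - 990, - 878, - 678,-372, - 657/5, - 91,-698/9, - 680/13,-373/11, 60,559 , 706, 759,  861, 883,997]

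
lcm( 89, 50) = 4450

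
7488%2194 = 906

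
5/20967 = 5/20967  =  0.00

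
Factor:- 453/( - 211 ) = 3^1  *  151^1*211^(-1 ) 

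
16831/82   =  16831/82 = 205.26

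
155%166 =155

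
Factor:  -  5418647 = - 13^2 *32063^1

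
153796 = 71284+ 82512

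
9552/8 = 1194=1194.00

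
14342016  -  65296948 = - 50954932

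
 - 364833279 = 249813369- 614646648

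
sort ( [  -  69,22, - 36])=[-69,- 36,22]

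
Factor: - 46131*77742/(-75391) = 3586316202/75391 = 2^1 * 3^3*7^1*617^1*15377^1*75391^( - 1 )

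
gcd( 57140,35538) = 2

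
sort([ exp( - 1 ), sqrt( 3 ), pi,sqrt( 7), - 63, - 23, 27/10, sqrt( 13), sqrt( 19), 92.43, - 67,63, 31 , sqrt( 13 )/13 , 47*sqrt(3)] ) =[-67, - 63, - 23, sqrt(13)/13 , exp(-1 ),sqrt( 3),sqrt( 7)  ,  27/10, pi , sqrt( 13), sqrt( 19 ), 31, 63, 47*sqrt( 3 ),92.43 ]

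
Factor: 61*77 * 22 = 2^1*7^1*11^2*61^1 = 103334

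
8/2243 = 8/2243 = 0.00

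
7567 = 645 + 6922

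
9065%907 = 902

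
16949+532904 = 549853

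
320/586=160/293 =0.55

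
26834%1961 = 1341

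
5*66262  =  331310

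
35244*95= 3348180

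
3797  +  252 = 4049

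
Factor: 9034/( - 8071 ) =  - 2^1*7^( - 1 )*1153^( - 1 )* 4517^1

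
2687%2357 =330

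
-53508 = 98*( - 546)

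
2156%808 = 540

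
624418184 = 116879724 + 507538460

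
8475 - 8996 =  - 521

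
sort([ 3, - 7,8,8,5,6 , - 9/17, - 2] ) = [ - 7, -2, - 9/17,3, 5, 6,8, 8 ]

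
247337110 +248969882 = 496306992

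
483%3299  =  483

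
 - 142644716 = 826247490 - 968892206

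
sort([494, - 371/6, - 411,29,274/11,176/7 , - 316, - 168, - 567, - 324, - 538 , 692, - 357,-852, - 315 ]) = [  -  852, - 567, - 538, - 411,-357, - 324,-316, - 315, - 168,- 371/6,274/11, 176/7,29,494,692]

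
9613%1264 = 765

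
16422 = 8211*2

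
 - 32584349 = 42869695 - 75454044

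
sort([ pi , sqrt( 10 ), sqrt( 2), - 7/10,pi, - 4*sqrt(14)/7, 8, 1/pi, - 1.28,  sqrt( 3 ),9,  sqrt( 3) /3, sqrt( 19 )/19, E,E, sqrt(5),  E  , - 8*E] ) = [ - 8*E, - 4  *sqrt( 14 ) /7, - 1.28, - 7/10, sqrt (19 )/19,1/pi, sqrt(3 ) /3,sqrt( 2), sqrt ( 3 ),sqrt(5),  E, E,  E, pi, pi,sqrt( 10), 8,  9] 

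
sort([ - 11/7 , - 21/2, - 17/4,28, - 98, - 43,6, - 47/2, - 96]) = [ - 98,  -  96, - 43,-47/2, - 21/2, - 17/4, - 11/7,6, 28]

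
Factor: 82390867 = 13^1*6337759^1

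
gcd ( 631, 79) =1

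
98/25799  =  98/25799 = 0.00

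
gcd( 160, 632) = 8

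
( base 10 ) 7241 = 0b1110001001001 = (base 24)CDH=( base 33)6le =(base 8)16111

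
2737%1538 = 1199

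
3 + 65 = 68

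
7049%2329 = 62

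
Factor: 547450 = 2^1*5^2*10949^1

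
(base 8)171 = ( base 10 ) 121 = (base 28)49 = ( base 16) 79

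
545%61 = 57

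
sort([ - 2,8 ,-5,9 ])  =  [ - 5,-2,8, 9] 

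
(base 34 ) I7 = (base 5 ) 4434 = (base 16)26B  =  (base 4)21223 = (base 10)619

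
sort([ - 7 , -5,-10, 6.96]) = [ - 10,-7, - 5,6.96]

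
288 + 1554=1842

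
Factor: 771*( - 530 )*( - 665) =2^1*3^1*5^2*7^1*19^1 * 53^1 * 257^1 = 271738950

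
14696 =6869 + 7827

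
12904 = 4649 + 8255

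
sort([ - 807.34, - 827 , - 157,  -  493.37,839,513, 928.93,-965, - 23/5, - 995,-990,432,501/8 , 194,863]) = [ - 995,  -  990,  -  965, - 827,- 807.34, - 493.37,-157, - 23/5,501/8,194,432 , 513,839, 863 , 928.93]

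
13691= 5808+7883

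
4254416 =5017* 848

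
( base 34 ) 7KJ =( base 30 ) 9N1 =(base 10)8791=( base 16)2257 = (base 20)11JB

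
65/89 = 65/89 = 0.73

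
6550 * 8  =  52400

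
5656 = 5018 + 638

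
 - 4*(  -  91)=364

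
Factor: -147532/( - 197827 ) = 44/59 = 2^2*11^1*59^ ( - 1)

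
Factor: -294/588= -1/2 = - 2^( - 1 )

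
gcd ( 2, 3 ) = 1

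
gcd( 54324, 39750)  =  6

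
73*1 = 73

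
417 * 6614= 2758038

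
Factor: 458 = 2^1*229^1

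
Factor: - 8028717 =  - 3^1  *  2676239^1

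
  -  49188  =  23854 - 73042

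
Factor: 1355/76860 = 271/15372 = 2^( - 2)*3^( - 2)*7^( - 1)*61^(  -  1 )*271^1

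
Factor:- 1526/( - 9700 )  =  763/4850= 2^ ( - 1 )*5^( - 2)*7^1*97^( - 1 )*109^1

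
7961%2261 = 1178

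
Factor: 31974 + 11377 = 7^1*11^1*563^1 = 43351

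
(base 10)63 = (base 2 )111111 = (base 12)53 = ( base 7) 120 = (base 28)27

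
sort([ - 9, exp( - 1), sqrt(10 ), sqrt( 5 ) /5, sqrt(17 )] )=[-9 , exp(-1),  sqrt(5)/5, sqrt(10 ), sqrt( 17) ] 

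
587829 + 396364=984193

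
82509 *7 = 577563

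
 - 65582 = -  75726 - -10144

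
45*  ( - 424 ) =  - 19080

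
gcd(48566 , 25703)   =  1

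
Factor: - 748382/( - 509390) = 977/665 = 5^( - 1)*7^(  -  1 )*19^( - 1)*977^1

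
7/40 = 7/40 = 0.17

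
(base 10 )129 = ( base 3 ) 11210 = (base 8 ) 201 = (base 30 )49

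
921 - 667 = 254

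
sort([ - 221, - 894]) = [ - 894, - 221]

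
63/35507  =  63/35507 = 0.00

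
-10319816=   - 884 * 11674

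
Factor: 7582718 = 2^1*11^1*13^1  *26513^1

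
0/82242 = 0 = 0.00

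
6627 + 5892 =12519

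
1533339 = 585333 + 948006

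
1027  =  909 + 118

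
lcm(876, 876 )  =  876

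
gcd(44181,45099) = 9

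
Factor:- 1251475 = -5^2 * 113^1*443^1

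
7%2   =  1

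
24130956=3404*7089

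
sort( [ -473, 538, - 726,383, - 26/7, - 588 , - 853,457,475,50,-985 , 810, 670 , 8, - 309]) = [ - 985, - 853, - 726, - 588,-473, - 309, - 26/7, 8,50,383 , 457, 475,538, 670,810]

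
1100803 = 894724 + 206079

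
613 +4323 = 4936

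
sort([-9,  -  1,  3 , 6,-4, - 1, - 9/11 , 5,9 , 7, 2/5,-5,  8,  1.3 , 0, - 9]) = [ - 9, - 9, - 5, - 4 ,  -  1, - 1, - 9/11 , 0, 2/5, 1.3,3 , 5, 6, 7, 8, 9 ] 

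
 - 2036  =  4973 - 7009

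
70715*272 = 19234480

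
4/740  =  1/185  =  0.01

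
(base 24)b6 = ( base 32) 8E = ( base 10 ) 270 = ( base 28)9i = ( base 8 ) 416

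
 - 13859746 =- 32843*422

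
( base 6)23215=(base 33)31n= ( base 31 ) 3E6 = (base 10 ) 3323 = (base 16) CFB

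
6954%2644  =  1666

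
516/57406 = 258/28703 = 0.01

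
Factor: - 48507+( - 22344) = -70851 = - 3^1*11^1*19^1*113^1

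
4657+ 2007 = 6664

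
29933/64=29933/64 = 467.70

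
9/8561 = 9/8561 = 0.00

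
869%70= 29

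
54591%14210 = 11961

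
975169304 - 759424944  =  215744360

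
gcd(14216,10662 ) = 3554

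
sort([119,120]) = [119, 120]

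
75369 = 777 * 97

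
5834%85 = 54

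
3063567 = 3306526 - 242959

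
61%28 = 5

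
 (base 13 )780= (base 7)3516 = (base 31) 1ag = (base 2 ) 10100000111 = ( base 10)1287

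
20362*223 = 4540726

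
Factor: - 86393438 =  - 2^1*97^2*4591^1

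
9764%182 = 118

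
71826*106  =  7613556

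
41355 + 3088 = 44443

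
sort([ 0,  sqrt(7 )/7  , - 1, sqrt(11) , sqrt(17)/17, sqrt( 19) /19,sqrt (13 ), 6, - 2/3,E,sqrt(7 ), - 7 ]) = [ - 7, - 1, - 2/3 , 0,sqrt( 19) /19, sqrt(17) /17, sqrt(7 )/7,sqrt( 7), E,  sqrt( 11), sqrt( 13), 6] 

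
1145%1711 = 1145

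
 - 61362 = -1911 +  - 59451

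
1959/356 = 5 + 179/356 = 5.50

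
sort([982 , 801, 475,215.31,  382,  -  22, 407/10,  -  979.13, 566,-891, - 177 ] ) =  [- 979.13, - 891, - 177, - 22, 407/10, 215.31, 382,475,566,801, 982 ] 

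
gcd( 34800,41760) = 6960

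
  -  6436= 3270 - 9706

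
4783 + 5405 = 10188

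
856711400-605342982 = 251368418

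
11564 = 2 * 5782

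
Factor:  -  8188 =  - 2^2*23^1*89^1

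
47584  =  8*5948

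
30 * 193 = 5790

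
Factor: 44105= 5^1 * 8821^1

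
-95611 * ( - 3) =286833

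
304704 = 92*3312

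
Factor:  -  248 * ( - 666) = 165168 = 2^4*3^2*31^1*37^1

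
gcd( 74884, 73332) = 388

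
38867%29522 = 9345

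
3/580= 3/580 = 0.01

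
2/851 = 2/851 = 0.00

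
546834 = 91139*6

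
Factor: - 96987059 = -13^1 * 43^1*173501^1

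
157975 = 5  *31595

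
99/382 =99/382 = 0.26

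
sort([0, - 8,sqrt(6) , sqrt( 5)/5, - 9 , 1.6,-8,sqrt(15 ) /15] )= [ - 9, - 8,-8, 0, sqrt(15)/15, sqrt(5)/5, 1.6, sqrt(6)]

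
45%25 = 20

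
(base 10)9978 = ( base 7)41043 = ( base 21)11D3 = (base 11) 7551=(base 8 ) 23372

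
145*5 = 725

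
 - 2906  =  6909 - 9815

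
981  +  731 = 1712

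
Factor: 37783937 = 131^1*288427^1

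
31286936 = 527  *59368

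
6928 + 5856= 12784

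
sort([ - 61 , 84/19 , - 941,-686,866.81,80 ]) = [ - 941, - 686, - 61, 84/19, 80 , 866.81 ] 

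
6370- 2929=3441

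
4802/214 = 22 + 47/107 = 22.44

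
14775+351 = 15126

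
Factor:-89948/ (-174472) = 2^( - 1) * 193^(-1)*199^1 = 199/386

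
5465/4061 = 5465/4061 =1.35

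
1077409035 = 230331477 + 847077558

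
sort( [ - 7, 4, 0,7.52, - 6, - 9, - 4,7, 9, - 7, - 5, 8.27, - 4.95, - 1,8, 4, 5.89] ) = [- 9, - 7, - 7, - 6, - 5, - 4.95,  -  4,-1,0 , 4, 4, 5.89, 7,7.52,8,8.27,9 ]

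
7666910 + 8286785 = 15953695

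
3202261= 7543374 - 4341113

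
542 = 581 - 39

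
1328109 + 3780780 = 5108889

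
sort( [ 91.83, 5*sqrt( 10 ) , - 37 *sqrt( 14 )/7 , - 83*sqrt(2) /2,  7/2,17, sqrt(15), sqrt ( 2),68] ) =[-83*sqrt( 2)/2 ,  -  37 * sqrt(14 )/7,sqrt( 2 ), 7/2, sqrt(15), 5 * sqrt ( 10 ),17, 68,  91.83 ] 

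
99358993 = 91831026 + 7527967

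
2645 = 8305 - 5660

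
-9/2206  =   - 9/2206= -  0.00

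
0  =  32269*0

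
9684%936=324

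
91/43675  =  91/43675= 0.00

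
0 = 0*63896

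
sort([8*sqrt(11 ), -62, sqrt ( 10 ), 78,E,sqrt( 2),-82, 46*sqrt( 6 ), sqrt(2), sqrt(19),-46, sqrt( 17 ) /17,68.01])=[ - 82, - 62,-46,sqrt(17 ) /17,sqrt(2),sqrt(2 ), E,sqrt( 10 ), sqrt(19) , 8*sqrt(11 ),68.01 , 78 , 46*sqrt(6) ] 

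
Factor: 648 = 2^3*3^4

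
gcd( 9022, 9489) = 1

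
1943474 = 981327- - 962147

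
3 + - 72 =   -  69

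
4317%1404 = 105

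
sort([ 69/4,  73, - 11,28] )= [ - 11,69/4,28,73]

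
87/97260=29/32420 = 0.00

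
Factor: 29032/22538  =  2^2* 19^1*59^( - 1) = 76/59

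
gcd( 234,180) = 18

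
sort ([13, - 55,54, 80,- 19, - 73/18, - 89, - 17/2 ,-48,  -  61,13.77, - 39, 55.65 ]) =[ - 89, - 61,-55 , -48,-39, - 19,  -  17/2,- 73/18,  13, 13.77,54, 55.65,80]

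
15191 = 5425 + 9766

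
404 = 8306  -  7902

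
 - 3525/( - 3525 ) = 1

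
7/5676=7/5676=0.00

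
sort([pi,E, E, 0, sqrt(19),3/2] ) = [ 0,3/2,E,E,pi,sqrt( 19) ] 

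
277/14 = 277/14 = 19.79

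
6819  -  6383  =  436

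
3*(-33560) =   -  100680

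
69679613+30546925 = 100226538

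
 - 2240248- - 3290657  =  1050409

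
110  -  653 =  - 543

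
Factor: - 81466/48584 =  - 2^(-2)* 7^1*11^1*23^2 *6073^(-1 ) = - 40733/24292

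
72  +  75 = 147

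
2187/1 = 2187 = 2187.00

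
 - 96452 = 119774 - 216226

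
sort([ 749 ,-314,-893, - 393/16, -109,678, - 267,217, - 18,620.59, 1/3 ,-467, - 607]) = [ - 893,  -  607,-467,  -  314  , - 267, - 109 , -393/16,- 18, 1/3, 217, 620.59, 678,  749]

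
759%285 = 189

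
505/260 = 1 + 49/52 = 1.94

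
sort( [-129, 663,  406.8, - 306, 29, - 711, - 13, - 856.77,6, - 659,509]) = [-856.77, - 711, - 659, - 306 ,-129, - 13, 6, 29, 406.8, 509, 663]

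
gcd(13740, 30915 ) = 3435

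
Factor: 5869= 5869^1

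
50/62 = 25/31 = 0.81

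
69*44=3036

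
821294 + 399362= 1220656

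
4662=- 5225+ 9887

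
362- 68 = 294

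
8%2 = 0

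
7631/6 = 7631/6 = 1271.83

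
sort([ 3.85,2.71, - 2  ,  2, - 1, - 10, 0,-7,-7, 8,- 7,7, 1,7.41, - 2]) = [ - 10, - 7, - 7, - 7, - 2, - 2, - 1, 0, 1, 2,2.71, 3.85, 7,7.41,8 ] 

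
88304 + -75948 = 12356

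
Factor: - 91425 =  - 3^1 * 5^2*23^1 * 53^1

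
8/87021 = 8/87021 = 0.00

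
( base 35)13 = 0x26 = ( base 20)1i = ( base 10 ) 38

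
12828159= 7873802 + 4954357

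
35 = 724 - 689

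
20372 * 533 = 10858276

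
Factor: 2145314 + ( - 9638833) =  - 11^1*681229^1 = - 7493519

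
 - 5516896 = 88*(  -  62692 ) 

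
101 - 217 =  -116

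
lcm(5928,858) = 65208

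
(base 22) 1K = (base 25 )1H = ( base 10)42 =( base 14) 30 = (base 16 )2a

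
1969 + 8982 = 10951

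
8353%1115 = 548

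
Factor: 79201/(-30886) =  - 2^ ( - 1)*15443^( - 1)*79201^1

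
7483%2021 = 1420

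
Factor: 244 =2^2*61^1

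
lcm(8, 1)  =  8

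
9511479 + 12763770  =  22275249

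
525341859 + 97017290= 622359149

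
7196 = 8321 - 1125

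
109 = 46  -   - 63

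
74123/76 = 975 + 23/76 = 975.30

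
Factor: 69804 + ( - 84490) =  - 2^1*7^1*1049^1 = -14686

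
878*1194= 1048332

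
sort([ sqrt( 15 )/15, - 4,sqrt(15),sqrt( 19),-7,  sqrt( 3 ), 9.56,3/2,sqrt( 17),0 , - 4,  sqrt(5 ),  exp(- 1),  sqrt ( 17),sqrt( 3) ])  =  [-7, - 4,-4,  0,sqrt( 15)/15,exp( - 1),3/2,sqrt (3),sqrt(3),sqrt( 5 ),sqrt( 15),sqrt( 17), sqrt(17) , sqrt(19),9.56]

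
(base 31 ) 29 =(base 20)3b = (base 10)71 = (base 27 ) 2h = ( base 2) 1000111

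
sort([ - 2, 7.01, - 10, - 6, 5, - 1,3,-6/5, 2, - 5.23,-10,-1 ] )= [ - 10, - 10, - 6,-5.23, - 2, - 6/5,-1 ,  -  1,2,  3,5, 7.01 ] 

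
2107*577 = 1215739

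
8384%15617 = 8384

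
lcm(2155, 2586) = 12930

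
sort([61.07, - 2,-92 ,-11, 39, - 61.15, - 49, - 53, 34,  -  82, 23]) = [ - 92,  -  82, -61.15, -53, - 49,-11, - 2,23,34,39, 61.07 ] 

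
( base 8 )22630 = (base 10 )9624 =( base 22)jja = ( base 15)2cb9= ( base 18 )1BCC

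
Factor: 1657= 1657^1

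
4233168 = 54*78392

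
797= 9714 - 8917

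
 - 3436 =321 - 3757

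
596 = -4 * ( - 149)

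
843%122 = 111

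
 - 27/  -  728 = 27/728 = 0.04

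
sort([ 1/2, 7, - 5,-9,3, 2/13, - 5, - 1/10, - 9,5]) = [  -  9, - 9,  -  5, - 5, - 1/10, 2/13,1/2, 3, 5,7]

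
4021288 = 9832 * 409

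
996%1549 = 996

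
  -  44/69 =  - 1 + 25/69 = - 0.64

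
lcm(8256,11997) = 767808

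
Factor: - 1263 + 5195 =3932 = 2^2*983^1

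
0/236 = 0 = 0.00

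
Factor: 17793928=2^3*59^1 * 37699^1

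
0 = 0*536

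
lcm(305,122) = 610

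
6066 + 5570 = 11636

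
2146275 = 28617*75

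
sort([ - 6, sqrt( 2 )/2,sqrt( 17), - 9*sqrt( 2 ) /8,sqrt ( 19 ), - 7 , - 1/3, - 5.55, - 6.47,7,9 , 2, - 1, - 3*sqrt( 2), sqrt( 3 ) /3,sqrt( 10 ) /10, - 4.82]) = [ - 7, - 6.47, - 6, - 5.55, - 4.82, - 3*sqrt( 2 ), - 9*sqrt( 2) /8, - 1, - 1/3, sqrt (10 ) /10,sqrt( 3 )/3,  sqrt( 2 ) /2 , 2  ,  sqrt( 17), sqrt(19), 7,  9 ]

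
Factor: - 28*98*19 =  - 2^3*7^3*19^1 = -  52136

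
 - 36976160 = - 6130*6032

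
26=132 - 106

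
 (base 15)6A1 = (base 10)1501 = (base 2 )10111011101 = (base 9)2047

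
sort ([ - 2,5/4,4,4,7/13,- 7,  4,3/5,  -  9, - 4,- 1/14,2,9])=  [ - 9,-7,-4,-2, - 1/14, 7/13,3/5,5/4,2,4,4 , 4,9]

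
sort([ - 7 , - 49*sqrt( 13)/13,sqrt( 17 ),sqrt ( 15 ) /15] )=[-49*sqrt( 13)/13,-7,sqrt( 15) /15,sqrt( 17 ) ] 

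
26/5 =5 + 1/5  =  5.20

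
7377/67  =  110 + 7/67  =  110.10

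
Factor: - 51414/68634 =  - 3^ (- 2 )*11^1*19^1*31^(-1) =- 209/279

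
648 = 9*72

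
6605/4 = 6605/4=1651.25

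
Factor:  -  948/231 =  - 316/77 = - 2^2* 7^( - 1 )*11^(-1) * 79^1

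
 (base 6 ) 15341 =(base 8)4715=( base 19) 6I1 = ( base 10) 2509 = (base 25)409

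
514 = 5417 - 4903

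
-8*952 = - 7616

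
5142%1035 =1002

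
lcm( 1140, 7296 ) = 36480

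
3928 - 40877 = - 36949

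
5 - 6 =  - 1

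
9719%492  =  371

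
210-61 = 149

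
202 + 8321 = 8523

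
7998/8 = 999 +3/4 = 999.75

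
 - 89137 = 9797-98934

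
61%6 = 1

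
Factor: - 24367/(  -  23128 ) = 2^( - 3 )*7^( - 1 ) * 59^1 =59/56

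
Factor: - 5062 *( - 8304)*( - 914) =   -  2^6*3^1*173^1*457^1*2531^1= -  38419851072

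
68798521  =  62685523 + 6112998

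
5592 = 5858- 266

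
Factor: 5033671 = 5033671^1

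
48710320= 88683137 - 39972817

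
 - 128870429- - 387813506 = 258943077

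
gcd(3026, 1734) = 34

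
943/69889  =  943/69889 =0.01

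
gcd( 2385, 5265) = 45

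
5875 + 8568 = 14443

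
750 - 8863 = -8113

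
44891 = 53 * 847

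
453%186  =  81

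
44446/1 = 44446 = 44446.00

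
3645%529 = 471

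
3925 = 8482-4557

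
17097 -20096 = -2999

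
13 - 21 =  - 8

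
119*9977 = 1187263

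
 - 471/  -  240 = 157/80= 1.96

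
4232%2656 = 1576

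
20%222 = 20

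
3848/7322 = 1924/3661 = 0.53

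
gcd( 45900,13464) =612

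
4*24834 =99336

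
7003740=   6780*1033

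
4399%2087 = 225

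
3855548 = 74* 52102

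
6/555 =2/185 = 0.01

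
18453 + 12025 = 30478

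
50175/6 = 16725/2 = 8362.50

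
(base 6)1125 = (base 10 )269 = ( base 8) 415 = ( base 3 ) 100222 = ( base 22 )c5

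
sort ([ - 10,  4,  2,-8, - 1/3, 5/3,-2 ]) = [  -  10, - 8 ,-2, - 1/3, 5/3, 2, 4 ] 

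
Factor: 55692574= 2^1  *  7^1*139^1*28619^1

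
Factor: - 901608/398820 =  - 2^1*  5^( - 1 )*17^( - 2)*23^ ( - 1 )*37567^1= - 75134/33235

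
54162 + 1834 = 55996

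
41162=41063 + 99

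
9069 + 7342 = 16411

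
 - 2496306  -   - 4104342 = 1608036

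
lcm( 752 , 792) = 74448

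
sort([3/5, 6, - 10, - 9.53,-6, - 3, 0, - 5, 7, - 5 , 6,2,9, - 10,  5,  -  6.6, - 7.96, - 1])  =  [ - 10, - 10,  -  9.53, -7.96, - 6.6,  -  6,  -  5, - 5, - 3, - 1,0, 3/5,2, 5, 6 , 6, 7 , 9]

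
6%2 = 0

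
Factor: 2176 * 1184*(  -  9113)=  - 23478587392 = - 2^12 * 13^1*17^1*37^1*701^1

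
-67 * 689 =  - 46163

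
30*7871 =236130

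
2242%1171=1071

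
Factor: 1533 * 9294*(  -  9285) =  - 132289913070=- 2^1*3^3*5^1 *7^1*73^1*619^1*1549^1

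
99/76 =99/76  =  1.30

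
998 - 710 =288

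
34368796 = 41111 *836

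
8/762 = 4/381 = 0.01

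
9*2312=20808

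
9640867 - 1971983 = 7668884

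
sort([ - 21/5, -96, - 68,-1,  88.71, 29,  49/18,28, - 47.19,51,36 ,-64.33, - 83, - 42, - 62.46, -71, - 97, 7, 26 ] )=[ - 97,  -  96, - 83, - 71, -68, - 64.33, - 62.46, - 47.19, - 42, - 21/5, - 1, 49/18, 7, 26,28, 29, 36 , 51,  88.71 ] 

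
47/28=47/28 =1.68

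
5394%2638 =118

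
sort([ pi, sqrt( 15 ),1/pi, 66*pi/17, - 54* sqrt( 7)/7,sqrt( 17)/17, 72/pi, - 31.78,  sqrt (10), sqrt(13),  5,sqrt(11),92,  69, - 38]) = [ - 38, - 31.78, - 54*sqrt( 7 )/7, sqrt ( 17) /17, 1/pi,pi,sqrt( 10),  sqrt( 11), sqrt( 13), sqrt(15),5 , 66*pi/17 , 72/pi,  69,  92 ]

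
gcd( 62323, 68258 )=1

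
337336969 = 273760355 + 63576614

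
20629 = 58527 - 37898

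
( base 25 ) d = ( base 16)D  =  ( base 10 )13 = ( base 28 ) D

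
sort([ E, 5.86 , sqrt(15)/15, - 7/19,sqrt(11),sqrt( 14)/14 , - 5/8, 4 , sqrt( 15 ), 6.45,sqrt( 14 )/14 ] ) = [ - 5/8, - 7/19, sqrt(15)/15, sqrt( 14 )/14 , sqrt ( 14 ) /14,E, sqrt ( 11 ),sqrt(15 ), 4,5.86, 6.45 ] 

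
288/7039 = 288/7039 = 0.04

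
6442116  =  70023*92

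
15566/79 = 197 + 3/79 = 197.04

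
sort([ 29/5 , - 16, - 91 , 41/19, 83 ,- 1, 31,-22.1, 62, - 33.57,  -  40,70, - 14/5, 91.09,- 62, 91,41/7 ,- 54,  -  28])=[- 91, - 62,- 54, - 40, - 33.57,-28,  -  22.1, - 16, - 14/5, - 1, 41/19, 29/5, 41/7, 31,62, 70 , 83,  91, 91.09] 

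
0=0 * 717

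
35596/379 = 35596/379 = 93.92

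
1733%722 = 289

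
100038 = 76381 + 23657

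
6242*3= 18726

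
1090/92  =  11 + 39/46 = 11.85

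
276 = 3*92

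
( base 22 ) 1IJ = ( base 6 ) 4055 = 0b1110000011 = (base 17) 31f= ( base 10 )899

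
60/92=15/23 = 0.65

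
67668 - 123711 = -56043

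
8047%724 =83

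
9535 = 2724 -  - 6811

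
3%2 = 1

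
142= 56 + 86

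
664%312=40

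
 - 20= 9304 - 9324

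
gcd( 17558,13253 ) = 1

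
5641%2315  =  1011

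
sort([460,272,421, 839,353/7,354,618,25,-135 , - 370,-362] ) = [ - 370,-362,  -  135,25,353/7,  272,354, 421, 460,618,839] 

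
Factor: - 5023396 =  - 2^2*7^1*179407^1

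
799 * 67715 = 54104285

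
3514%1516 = 482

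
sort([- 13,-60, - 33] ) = [ - 60 , - 33,  -  13]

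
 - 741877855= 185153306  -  927031161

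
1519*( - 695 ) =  - 1055705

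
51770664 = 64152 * 807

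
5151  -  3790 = 1361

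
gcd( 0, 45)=45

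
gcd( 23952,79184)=16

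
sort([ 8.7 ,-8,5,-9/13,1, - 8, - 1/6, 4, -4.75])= [-8, - 8,- 4.75,  -  9/13,- 1/6,1, 4, 5,8.7 ] 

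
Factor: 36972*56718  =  2096977896  =  2^3*3^4*13^1*23^1*79^1*137^1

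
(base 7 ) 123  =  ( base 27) 2c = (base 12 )56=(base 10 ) 66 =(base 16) 42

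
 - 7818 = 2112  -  9930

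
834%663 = 171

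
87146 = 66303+20843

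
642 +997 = 1639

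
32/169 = 32/169  =  0.19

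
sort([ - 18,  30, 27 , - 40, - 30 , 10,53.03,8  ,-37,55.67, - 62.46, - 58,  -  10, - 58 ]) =[ - 62.46, - 58,-58, -40,-37,-30, - 18, - 10,8, 10, 27, 30,53.03,  55.67 ] 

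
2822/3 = 2822/3 = 940.67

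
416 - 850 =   -  434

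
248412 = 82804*3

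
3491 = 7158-3667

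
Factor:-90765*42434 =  - 2^1*3^2*5^1*7^2  *433^1*2017^1 =-3851522010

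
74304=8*9288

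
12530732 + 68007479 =80538211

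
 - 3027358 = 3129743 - 6157101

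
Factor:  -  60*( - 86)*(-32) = -165120 = - 2^8*3^1*5^1*43^1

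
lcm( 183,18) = 1098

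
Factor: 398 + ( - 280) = 2^1*59^1 = 118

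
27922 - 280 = 27642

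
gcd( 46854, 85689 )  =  9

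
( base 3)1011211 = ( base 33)q1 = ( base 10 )859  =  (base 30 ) SJ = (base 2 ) 1101011011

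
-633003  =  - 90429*7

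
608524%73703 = 18900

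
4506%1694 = 1118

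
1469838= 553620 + 916218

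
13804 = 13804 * 1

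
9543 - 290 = 9253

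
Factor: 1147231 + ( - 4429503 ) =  - 3282272 = - 2^5*7^1  *14653^1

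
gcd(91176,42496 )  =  8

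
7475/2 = 3737 + 1/2 = 3737.50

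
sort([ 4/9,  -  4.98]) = [ - 4.98, 4/9 ] 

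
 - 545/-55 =9 + 10/11 = 9.91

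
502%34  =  26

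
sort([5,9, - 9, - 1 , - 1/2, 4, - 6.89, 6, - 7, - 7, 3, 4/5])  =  [ - 9, - 7, - 7,  -  6.89,  -  1, - 1/2, 4/5, 3,  4,5, 6 , 9]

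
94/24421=94/24421 = 0.00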